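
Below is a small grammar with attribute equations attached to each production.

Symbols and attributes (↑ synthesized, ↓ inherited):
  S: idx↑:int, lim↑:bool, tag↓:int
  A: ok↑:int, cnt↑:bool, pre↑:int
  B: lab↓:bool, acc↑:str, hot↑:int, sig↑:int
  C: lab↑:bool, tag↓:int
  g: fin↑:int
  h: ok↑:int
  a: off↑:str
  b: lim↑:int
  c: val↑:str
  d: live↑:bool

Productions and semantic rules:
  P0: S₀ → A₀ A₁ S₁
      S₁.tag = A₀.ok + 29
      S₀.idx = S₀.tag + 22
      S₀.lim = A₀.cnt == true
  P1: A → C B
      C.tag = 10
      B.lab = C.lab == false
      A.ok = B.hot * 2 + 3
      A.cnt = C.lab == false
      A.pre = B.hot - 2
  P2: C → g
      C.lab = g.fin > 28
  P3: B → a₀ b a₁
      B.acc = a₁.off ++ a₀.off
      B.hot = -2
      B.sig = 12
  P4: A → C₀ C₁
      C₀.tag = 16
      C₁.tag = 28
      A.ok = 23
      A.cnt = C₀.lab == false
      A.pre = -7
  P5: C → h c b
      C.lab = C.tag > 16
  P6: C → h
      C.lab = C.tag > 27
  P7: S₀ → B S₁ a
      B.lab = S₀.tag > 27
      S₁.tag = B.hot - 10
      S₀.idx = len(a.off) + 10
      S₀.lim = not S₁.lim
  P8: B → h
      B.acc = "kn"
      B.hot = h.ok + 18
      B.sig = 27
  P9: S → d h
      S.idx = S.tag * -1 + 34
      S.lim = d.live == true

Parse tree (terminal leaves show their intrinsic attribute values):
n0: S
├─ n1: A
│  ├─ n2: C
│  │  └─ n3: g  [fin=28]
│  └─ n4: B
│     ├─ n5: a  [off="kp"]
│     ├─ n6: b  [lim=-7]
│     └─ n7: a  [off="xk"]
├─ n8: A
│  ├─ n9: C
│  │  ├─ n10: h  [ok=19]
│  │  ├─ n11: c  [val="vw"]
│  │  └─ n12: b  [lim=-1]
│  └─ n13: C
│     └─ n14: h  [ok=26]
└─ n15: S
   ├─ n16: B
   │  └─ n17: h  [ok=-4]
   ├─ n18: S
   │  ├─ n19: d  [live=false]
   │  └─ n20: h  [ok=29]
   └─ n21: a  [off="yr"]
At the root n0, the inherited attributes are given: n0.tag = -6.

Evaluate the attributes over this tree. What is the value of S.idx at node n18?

30

1. n0.tag = -6  [given at root]
2. n2.tag = 10  [10]
3. n3.fin = 28  [terminal]
4. n2.lab = false  [g.fin > 28]
5. n4.lab = true  [C.lab == false]
6. n5.off = "kp"  [terminal]
7. n6.lim = -7  [terminal]
8. n7.off = "xk"  [terminal]
9. n4.acc = "xkkp"  [a₁.off ++ a₀.off]
10. n4.hot = -2  [-2]
11. n4.sig = 12  [12]
12. n1.ok = -1  [B.hot * 2 + 3]
13. n1.cnt = true  [C.lab == false]
14. n1.pre = -4  [B.hot - 2]
15. n9.tag = 16  [16]
16. n10.ok = 19  [terminal]
17. n11.val = "vw"  [terminal]
18. n12.lim = -1  [terminal]
19. n9.lab = false  [C.tag > 16]
20. n13.tag = 28  [28]
21. n14.ok = 26  [terminal]
22. n13.lab = true  [C.tag > 27]
23. n8.ok = 23  [23]
24. n8.cnt = true  [C₀.lab == false]
25. n8.pre = -7  [-7]
26. n15.tag = 28  [A₀.ok + 29]
27. n16.lab = true  [S₀.tag > 27]
28. n17.ok = -4  [terminal]
29. n16.acc = "kn"  ["kn"]
30. n16.hot = 14  [h.ok + 18]
31. n16.sig = 27  [27]
32. n18.tag = 4  [B.hot - 10]
33. n19.live = false  [terminal]
34. n20.ok = 29  [terminal]
35. n18.idx = 30  [S.tag * -1 + 34]
36. n18.lim = false  [d.live == true]
37. n21.off = "yr"  [terminal]
38. n15.idx = 12  [len(a.off) + 10]
39. n15.lim = true  [not S₁.lim]
40. n0.idx = 16  [S₀.tag + 22]
41. n0.lim = true  [A₀.cnt == true]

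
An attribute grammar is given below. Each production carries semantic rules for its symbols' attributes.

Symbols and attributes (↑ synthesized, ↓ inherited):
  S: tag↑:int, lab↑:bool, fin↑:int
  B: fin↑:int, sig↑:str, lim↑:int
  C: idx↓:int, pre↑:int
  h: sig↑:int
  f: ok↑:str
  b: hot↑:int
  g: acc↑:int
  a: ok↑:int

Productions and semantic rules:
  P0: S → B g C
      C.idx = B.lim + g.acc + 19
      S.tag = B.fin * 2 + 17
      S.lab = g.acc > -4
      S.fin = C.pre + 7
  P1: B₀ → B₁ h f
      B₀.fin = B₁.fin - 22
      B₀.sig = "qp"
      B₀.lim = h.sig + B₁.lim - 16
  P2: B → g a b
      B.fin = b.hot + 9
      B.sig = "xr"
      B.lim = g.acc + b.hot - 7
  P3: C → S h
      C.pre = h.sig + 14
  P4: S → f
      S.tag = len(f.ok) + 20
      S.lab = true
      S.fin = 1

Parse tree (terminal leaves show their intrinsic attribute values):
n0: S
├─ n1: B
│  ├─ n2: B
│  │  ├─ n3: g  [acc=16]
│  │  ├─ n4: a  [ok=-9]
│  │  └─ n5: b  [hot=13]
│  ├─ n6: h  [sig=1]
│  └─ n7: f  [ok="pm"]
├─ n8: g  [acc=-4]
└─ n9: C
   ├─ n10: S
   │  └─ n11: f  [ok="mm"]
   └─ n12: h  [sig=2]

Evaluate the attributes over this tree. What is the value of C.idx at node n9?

1. n3.acc = 16  [terminal]
2. n4.ok = -9  [terminal]
3. n5.hot = 13  [terminal]
4. n2.fin = 22  [b.hot + 9]
5. n2.sig = "xr"  ["xr"]
6. n2.lim = 22  [g.acc + b.hot - 7]
7. n6.sig = 1  [terminal]
8. n7.ok = "pm"  [terminal]
9. n1.fin = 0  [B₁.fin - 22]
10. n1.sig = "qp"  ["qp"]
11. n1.lim = 7  [h.sig + B₁.lim - 16]
12. n8.acc = -4  [terminal]
13. n9.idx = 22  [B.lim + g.acc + 19]
14. n11.ok = "mm"  [terminal]
15. n10.tag = 22  [len(f.ok) + 20]
16. n10.lab = true  [true]
17. n10.fin = 1  [1]
18. n12.sig = 2  [terminal]
19. n9.pre = 16  [h.sig + 14]
20. n0.tag = 17  [B.fin * 2 + 17]
21. n0.lab = false  [g.acc > -4]
22. n0.fin = 23  [C.pre + 7]

22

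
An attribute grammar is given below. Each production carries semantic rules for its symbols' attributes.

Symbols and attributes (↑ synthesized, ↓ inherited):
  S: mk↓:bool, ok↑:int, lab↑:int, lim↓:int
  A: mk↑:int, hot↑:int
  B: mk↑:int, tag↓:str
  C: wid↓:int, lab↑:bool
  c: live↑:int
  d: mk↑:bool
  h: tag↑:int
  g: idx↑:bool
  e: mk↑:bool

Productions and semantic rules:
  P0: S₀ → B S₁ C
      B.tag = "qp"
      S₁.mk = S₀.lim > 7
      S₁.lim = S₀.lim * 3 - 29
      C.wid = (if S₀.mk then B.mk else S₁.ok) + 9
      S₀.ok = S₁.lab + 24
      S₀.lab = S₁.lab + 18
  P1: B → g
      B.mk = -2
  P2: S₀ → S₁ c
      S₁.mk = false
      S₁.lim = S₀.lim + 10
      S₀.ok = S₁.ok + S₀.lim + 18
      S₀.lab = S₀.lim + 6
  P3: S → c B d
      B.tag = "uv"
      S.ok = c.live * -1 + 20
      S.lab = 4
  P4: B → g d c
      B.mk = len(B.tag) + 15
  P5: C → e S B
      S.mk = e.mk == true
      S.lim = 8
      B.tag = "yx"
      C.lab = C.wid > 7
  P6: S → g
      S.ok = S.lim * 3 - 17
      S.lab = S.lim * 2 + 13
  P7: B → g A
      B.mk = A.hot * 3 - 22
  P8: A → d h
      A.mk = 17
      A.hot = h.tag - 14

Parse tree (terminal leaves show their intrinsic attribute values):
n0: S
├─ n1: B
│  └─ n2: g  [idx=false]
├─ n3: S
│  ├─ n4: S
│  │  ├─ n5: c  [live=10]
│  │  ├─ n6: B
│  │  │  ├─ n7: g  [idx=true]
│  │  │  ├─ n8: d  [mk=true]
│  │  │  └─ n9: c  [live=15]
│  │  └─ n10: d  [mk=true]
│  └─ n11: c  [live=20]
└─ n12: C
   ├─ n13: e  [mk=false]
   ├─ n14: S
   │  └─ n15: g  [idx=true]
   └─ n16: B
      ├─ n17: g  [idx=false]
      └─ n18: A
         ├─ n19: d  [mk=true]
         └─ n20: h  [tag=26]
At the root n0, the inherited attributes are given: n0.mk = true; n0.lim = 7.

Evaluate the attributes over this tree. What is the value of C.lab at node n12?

false

1. n0.mk = true  [given at root]
2. n0.lim = 7  [given at root]
3. n1.tag = "qp"  ["qp"]
4. n2.idx = false  [terminal]
5. n1.mk = -2  [-2]
6. n3.mk = false  [S₀.lim > 7]
7. n3.lim = -8  [S₀.lim * 3 - 29]
8. n4.mk = false  [false]
9. n4.lim = 2  [S₀.lim + 10]
10. n5.live = 10  [terminal]
11. n6.tag = "uv"  ["uv"]
12. n7.idx = true  [terminal]
13. n8.mk = true  [terminal]
14. n9.live = 15  [terminal]
15. n6.mk = 17  [len(B.tag) + 15]
16. n10.mk = true  [terminal]
17. n4.ok = 10  [c.live * -1 + 20]
18. n4.lab = 4  [4]
19. n11.live = 20  [terminal]
20. n3.ok = 20  [S₁.ok + S₀.lim + 18]
21. n3.lab = -2  [S₀.lim + 6]
22. n12.wid = 7  [(if S₀.mk then B.mk else S₁.ok) + 9]
23. n13.mk = false  [terminal]
24. n14.mk = false  [e.mk == true]
25. n14.lim = 8  [8]
26. n15.idx = true  [terminal]
27. n14.ok = 7  [S.lim * 3 - 17]
28. n14.lab = 29  [S.lim * 2 + 13]
29. n16.tag = "yx"  ["yx"]
30. n17.idx = false  [terminal]
31. n19.mk = true  [terminal]
32. n20.tag = 26  [terminal]
33. n18.mk = 17  [17]
34. n18.hot = 12  [h.tag - 14]
35. n16.mk = 14  [A.hot * 3 - 22]
36. n12.lab = false  [C.wid > 7]
37. n0.ok = 22  [S₁.lab + 24]
38. n0.lab = 16  [S₁.lab + 18]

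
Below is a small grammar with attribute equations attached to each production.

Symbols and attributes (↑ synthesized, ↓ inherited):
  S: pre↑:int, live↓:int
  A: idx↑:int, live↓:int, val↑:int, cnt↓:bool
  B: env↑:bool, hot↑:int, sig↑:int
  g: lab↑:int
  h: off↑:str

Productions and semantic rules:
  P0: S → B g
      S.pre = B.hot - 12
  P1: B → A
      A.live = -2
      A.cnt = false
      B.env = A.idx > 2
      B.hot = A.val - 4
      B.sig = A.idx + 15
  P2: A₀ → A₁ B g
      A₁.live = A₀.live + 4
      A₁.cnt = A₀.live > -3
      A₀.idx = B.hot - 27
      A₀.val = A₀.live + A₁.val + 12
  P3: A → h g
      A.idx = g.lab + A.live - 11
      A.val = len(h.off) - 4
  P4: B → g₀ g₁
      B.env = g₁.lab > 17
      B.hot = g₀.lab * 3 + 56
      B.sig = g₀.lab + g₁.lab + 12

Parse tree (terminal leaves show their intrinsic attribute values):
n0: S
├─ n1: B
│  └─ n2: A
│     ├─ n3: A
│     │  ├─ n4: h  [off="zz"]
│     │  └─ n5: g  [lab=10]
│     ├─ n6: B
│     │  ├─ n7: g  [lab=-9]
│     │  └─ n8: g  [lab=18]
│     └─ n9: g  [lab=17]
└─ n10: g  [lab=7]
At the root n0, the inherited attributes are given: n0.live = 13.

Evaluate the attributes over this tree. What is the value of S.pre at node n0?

-8

1. n0.live = 13  [given at root]
2. n2.live = -2  [-2]
3. n2.cnt = false  [false]
4. n3.live = 2  [A₀.live + 4]
5. n3.cnt = true  [A₀.live > -3]
6. n4.off = "zz"  [terminal]
7. n5.lab = 10  [terminal]
8. n3.idx = 1  [g.lab + A.live - 11]
9. n3.val = -2  [len(h.off) - 4]
10. n7.lab = -9  [terminal]
11. n8.lab = 18  [terminal]
12. n6.env = true  [g₁.lab > 17]
13. n6.hot = 29  [g₀.lab * 3 + 56]
14. n6.sig = 21  [g₀.lab + g₁.lab + 12]
15. n9.lab = 17  [terminal]
16. n2.idx = 2  [B.hot - 27]
17. n2.val = 8  [A₀.live + A₁.val + 12]
18. n1.env = false  [A.idx > 2]
19. n1.hot = 4  [A.val - 4]
20. n1.sig = 17  [A.idx + 15]
21. n10.lab = 7  [terminal]
22. n0.pre = -8  [B.hot - 12]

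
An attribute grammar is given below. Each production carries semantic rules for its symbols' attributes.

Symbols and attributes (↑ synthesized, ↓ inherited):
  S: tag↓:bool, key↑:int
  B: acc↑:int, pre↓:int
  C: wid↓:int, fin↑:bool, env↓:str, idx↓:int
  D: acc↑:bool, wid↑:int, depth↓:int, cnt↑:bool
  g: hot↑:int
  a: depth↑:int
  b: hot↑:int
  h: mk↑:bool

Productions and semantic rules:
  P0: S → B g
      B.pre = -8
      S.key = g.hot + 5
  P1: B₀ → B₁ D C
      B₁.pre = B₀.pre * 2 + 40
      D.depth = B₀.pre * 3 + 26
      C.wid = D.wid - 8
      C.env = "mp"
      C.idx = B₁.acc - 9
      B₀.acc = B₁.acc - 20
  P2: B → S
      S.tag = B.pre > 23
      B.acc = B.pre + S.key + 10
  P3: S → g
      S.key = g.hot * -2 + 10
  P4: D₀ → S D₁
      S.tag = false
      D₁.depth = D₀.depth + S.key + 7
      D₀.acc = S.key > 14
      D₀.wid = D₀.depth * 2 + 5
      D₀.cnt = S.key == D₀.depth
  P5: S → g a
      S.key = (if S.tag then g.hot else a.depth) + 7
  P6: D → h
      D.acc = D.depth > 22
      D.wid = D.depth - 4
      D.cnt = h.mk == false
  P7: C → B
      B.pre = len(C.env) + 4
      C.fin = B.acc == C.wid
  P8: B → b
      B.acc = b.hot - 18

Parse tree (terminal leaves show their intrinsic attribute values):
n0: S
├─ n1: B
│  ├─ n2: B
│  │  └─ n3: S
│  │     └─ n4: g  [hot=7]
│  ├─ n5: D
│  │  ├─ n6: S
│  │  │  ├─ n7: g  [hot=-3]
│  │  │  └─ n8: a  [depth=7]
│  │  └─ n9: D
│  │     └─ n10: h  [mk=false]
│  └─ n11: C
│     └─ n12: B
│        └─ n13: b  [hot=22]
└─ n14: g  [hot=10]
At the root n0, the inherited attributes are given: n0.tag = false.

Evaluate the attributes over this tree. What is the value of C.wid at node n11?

1

1. n0.tag = false  [given at root]
2. n1.pre = -8  [-8]
3. n2.pre = 24  [B₀.pre * 2 + 40]
4. n3.tag = true  [B.pre > 23]
5. n4.hot = 7  [terminal]
6. n3.key = -4  [g.hot * -2 + 10]
7. n2.acc = 30  [B.pre + S.key + 10]
8. n5.depth = 2  [B₀.pre * 3 + 26]
9. n6.tag = false  [false]
10. n7.hot = -3  [terminal]
11. n8.depth = 7  [terminal]
12. n6.key = 14  [(if S.tag then g.hot else a.depth) + 7]
13. n9.depth = 23  [D₀.depth + S.key + 7]
14. n10.mk = false  [terminal]
15. n9.acc = true  [D.depth > 22]
16. n9.wid = 19  [D.depth - 4]
17. n9.cnt = true  [h.mk == false]
18. n5.acc = false  [S.key > 14]
19. n5.wid = 9  [D₀.depth * 2 + 5]
20. n5.cnt = false  [S.key == D₀.depth]
21. n11.wid = 1  [D.wid - 8]
22. n11.env = "mp"  ["mp"]
23. n11.idx = 21  [B₁.acc - 9]
24. n12.pre = 6  [len(C.env) + 4]
25. n13.hot = 22  [terminal]
26. n12.acc = 4  [b.hot - 18]
27. n11.fin = false  [B.acc == C.wid]
28. n1.acc = 10  [B₁.acc - 20]
29. n14.hot = 10  [terminal]
30. n0.key = 15  [g.hot + 5]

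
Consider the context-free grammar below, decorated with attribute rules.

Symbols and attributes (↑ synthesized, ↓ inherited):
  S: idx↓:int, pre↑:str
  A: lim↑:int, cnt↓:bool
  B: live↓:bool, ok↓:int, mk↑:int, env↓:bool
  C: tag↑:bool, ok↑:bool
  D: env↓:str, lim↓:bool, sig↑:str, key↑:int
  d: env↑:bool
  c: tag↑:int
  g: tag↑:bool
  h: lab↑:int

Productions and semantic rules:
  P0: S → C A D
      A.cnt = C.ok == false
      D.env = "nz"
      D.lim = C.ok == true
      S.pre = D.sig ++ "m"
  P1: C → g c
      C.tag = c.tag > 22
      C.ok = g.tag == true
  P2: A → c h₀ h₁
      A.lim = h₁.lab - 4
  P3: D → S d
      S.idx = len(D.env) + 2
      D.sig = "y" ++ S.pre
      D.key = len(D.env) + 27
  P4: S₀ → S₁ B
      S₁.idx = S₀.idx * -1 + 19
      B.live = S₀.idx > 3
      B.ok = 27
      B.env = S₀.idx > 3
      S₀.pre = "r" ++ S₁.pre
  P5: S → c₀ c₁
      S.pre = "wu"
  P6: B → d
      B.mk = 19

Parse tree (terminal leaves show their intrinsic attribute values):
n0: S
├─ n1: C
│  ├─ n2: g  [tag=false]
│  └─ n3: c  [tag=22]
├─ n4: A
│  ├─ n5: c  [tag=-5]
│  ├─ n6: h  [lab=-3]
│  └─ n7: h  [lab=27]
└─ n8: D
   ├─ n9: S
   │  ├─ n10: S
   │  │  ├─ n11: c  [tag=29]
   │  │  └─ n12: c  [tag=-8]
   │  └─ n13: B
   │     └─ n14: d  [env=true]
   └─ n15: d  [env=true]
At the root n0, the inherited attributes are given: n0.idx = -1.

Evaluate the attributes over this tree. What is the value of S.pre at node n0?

"yrwum"

1. n0.idx = -1  [given at root]
2. n2.tag = false  [terminal]
3. n3.tag = 22  [terminal]
4. n1.tag = false  [c.tag > 22]
5. n1.ok = false  [g.tag == true]
6. n4.cnt = true  [C.ok == false]
7. n5.tag = -5  [terminal]
8. n6.lab = -3  [terminal]
9. n7.lab = 27  [terminal]
10. n4.lim = 23  [h₁.lab - 4]
11. n8.env = "nz"  ["nz"]
12. n8.lim = false  [C.ok == true]
13. n9.idx = 4  [len(D.env) + 2]
14. n10.idx = 15  [S₀.idx * -1 + 19]
15. n11.tag = 29  [terminal]
16. n12.tag = -8  [terminal]
17. n10.pre = "wu"  ["wu"]
18. n13.live = true  [S₀.idx > 3]
19. n13.ok = 27  [27]
20. n13.env = true  [S₀.idx > 3]
21. n14.env = true  [terminal]
22. n13.mk = 19  [19]
23. n9.pre = "rwu"  ["r" ++ S₁.pre]
24. n15.env = true  [terminal]
25. n8.sig = "yrwu"  ["y" ++ S.pre]
26. n8.key = 29  [len(D.env) + 27]
27. n0.pre = "yrwum"  [D.sig ++ "m"]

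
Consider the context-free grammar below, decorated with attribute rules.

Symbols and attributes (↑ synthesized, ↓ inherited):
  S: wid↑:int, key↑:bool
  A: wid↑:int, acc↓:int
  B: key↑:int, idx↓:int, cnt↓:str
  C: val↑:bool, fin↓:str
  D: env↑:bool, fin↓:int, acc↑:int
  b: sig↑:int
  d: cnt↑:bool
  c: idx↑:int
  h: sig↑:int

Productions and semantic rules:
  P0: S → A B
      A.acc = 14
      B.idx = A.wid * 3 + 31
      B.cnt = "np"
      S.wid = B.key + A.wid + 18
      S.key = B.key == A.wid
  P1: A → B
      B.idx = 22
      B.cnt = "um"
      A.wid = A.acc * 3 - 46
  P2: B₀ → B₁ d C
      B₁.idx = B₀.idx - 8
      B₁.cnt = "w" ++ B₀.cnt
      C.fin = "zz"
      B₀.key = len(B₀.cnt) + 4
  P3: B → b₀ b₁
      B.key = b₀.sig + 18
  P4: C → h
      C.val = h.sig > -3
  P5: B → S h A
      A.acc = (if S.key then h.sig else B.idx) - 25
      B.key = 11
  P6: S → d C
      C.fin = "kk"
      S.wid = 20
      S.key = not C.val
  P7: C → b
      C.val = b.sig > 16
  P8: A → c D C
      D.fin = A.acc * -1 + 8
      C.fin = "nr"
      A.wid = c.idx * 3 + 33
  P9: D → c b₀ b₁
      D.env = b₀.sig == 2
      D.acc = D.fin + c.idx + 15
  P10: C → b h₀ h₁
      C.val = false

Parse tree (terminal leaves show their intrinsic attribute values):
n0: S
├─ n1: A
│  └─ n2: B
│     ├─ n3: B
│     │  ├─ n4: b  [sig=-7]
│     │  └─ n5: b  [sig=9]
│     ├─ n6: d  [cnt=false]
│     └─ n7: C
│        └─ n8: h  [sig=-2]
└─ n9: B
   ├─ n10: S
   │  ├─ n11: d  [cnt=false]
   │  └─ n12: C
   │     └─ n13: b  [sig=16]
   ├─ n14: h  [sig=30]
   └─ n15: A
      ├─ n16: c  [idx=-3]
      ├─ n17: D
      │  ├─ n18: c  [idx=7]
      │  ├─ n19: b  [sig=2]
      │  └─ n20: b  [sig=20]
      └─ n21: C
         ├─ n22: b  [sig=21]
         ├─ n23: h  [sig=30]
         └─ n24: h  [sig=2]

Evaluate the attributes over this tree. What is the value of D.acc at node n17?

25

1. n1.acc = 14  [14]
2. n2.idx = 22  [22]
3. n2.cnt = "um"  ["um"]
4. n3.idx = 14  [B₀.idx - 8]
5. n3.cnt = "wum"  ["w" ++ B₀.cnt]
6. n4.sig = -7  [terminal]
7. n5.sig = 9  [terminal]
8. n3.key = 11  [b₀.sig + 18]
9. n6.cnt = false  [terminal]
10. n7.fin = "zz"  ["zz"]
11. n8.sig = -2  [terminal]
12. n7.val = true  [h.sig > -3]
13. n2.key = 6  [len(B₀.cnt) + 4]
14. n1.wid = -4  [A.acc * 3 - 46]
15. n9.idx = 19  [A.wid * 3 + 31]
16. n9.cnt = "np"  ["np"]
17. n11.cnt = false  [terminal]
18. n12.fin = "kk"  ["kk"]
19. n13.sig = 16  [terminal]
20. n12.val = false  [b.sig > 16]
21. n10.wid = 20  [20]
22. n10.key = true  [not C.val]
23. n14.sig = 30  [terminal]
24. n15.acc = 5  [(if S.key then h.sig else B.idx) - 25]
25. n16.idx = -3  [terminal]
26. n17.fin = 3  [A.acc * -1 + 8]
27. n18.idx = 7  [terminal]
28. n19.sig = 2  [terminal]
29. n20.sig = 20  [terminal]
30. n17.env = true  [b₀.sig == 2]
31. n17.acc = 25  [D.fin + c.idx + 15]
32. n21.fin = "nr"  ["nr"]
33. n22.sig = 21  [terminal]
34. n23.sig = 30  [terminal]
35. n24.sig = 2  [terminal]
36. n21.val = false  [false]
37. n15.wid = 24  [c.idx * 3 + 33]
38. n9.key = 11  [11]
39. n0.wid = 25  [B.key + A.wid + 18]
40. n0.key = false  [B.key == A.wid]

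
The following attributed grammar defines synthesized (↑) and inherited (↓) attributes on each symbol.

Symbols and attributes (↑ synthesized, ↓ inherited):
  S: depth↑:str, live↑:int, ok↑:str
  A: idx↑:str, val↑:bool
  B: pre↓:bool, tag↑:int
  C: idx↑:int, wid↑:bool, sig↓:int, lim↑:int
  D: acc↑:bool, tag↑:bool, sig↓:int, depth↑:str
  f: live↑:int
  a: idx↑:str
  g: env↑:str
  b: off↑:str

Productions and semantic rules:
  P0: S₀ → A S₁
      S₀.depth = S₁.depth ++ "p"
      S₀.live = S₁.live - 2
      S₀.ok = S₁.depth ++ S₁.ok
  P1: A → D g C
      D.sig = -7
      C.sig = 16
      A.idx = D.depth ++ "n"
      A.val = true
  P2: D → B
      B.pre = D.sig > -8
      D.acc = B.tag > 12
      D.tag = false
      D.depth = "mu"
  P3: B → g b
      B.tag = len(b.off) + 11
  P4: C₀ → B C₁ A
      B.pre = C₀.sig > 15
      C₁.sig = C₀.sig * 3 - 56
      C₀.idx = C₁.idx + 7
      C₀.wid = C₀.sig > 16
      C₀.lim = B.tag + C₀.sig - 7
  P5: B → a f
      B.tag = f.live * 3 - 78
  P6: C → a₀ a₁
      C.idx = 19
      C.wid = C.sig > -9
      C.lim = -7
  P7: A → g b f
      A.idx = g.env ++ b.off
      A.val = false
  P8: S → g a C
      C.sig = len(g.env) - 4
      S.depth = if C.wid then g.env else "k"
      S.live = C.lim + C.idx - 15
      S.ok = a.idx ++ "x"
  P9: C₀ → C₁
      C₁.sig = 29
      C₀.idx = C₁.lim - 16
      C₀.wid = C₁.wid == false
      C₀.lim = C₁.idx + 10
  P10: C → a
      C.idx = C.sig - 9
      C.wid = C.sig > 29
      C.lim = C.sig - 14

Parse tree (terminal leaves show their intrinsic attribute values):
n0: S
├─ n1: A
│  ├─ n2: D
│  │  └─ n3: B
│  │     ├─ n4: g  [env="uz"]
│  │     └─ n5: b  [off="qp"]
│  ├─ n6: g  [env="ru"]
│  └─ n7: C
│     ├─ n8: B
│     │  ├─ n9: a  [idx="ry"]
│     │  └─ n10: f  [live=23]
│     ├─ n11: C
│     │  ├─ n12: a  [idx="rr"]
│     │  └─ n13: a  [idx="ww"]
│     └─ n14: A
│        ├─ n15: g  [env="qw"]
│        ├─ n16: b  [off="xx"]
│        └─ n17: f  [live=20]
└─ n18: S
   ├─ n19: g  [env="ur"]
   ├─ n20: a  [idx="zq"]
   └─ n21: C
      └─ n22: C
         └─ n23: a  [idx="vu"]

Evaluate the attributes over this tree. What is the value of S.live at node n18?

14

1. n2.sig = -7  [-7]
2. n3.pre = true  [D.sig > -8]
3. n4.env = "uz"  [terminal]
4. n5.off = "qp"  [terminal]
5. n3.tag = 13  [len(b.off) + 11]
6. n2.acc = true  [B.tag > 12]
7. n2.tag = false  [false]
8. n2.depth = "mu"  ["mu"]
9. n6.env = "ru"  [terminal]
10. n7.sig = 16  [16]
11. n8.pre = true  [C₀.sig > 15]
12. n9.idx = "ry"  [terminal]
13. n10.live = 23  [terminal]
14. n8.tag = -9  [f.live * 3 - 78]
15. n11.sig = -8  [C₀.sig * 3 - 56]
16. n12.idx = "rr"  [terminal]
17. n13.idx = "ww"  [terminal]
18. n11.idx = 19  [19]
19. n11.wid = true  [C.sig > -9]
20. n11.lim = -7  [-7]
21. n15.env = "qw"  [terminal]
22. n16.off = "xx"  [terminal]
23. n17.live = 20  [terminal]
24. n14.idx = "qwxx"  [g.env ++ b.off]
25. n14.val = false  [false]
26. n7.idx = 26  [C₁.idx + 7]
27. n7.wid = false  [C₀.sig > 16]
28. n7.lim = 0  [B.tag + C₀.sig - 7]
29. n1.idx = "mun"  [D.depth ++ "n"]
30. n1.val = true  [true]
31. n19.env = "ur"  [terminal]
32. n20.idx = "zq"  [terminal]
33. n21.sig = -2  [len(g.env) - 4]
34. n22.sig = 29  [29]
35. n23.idx = "vu"  [terminal]
36. n22.idx = 20  [C.sig - 9]
37. n22.wid = false  [C.sig > 29]
38. n22.lim = 15  [C.sig - 14]
39. n21.idx = -1  [C₁.lim - 16]
40. n21.wid = true  [C₁.wid == false]
41. n21.lim = 30  [C₁.idx + 10]
42. n18.depth = "ur"  [if C.wid then g.env else "k"]
43. n18.live = 14  [C.lim + C.idx - 15]
44. n18.ok = "zqx"  [a.idx ++ "x"]
45. n0.depth = "urp"  [S₁.depth ++ "p"]
46. n0.live = 12  [S₁.live - 2]
47. n0.ok = "urzqx"  [S₁.depth ++ S₁.ok]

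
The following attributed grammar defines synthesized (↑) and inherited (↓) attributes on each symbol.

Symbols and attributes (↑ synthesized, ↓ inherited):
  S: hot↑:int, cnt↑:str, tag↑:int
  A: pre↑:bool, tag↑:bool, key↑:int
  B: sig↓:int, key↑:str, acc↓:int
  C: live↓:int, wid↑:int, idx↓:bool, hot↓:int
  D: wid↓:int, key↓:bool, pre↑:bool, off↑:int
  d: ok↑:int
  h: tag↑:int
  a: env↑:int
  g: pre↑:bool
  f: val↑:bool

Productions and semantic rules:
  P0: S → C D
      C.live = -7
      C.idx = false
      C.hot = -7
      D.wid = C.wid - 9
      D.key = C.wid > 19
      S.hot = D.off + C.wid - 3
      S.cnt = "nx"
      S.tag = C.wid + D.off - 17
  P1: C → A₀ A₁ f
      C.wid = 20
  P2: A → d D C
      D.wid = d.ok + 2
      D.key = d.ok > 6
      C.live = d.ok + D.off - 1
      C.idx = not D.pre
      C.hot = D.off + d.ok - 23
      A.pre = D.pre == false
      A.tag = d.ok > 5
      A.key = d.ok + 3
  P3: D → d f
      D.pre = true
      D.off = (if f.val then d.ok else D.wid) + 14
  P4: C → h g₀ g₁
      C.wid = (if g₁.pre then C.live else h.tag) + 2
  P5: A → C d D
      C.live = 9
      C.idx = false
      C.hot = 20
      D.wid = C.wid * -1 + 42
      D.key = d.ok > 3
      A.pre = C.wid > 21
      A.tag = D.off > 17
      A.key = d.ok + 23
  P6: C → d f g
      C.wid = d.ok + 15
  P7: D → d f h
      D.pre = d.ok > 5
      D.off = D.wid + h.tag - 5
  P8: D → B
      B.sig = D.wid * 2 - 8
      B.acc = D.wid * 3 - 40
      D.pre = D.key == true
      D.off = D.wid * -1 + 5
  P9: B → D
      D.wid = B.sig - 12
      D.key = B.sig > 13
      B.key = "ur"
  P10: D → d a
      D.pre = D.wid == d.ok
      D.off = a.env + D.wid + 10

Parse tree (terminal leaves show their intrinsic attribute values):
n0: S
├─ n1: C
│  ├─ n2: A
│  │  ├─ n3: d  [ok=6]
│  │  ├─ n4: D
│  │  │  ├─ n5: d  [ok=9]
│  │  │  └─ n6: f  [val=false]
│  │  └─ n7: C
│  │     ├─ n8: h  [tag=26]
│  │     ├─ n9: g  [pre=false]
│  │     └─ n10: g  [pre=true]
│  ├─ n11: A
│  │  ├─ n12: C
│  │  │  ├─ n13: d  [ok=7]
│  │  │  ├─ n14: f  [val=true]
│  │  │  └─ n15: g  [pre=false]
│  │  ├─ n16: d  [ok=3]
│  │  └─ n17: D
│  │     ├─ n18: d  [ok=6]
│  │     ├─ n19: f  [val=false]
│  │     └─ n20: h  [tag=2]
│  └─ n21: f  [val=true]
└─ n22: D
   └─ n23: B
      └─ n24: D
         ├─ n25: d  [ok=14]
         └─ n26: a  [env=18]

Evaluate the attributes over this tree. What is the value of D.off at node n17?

1. n1.live = -7  [-7]
2. n1.idx = false  [false]
3. n1.hot = -7  [-7]
4. n3.ok = 6  [terminal]
5. n4.wid = 8  [d.ok + 2]
6. n4.key = false  [d.ok > 6]
7. n5.ok = 9  [terminal]
8. n6.val = false  [terminal]
9. n4.pre = true  [true]
10. n4.off = 22  [(if f.val then d.ok else D.wid) + 14]
11. n7.live = 27  [d.ok + D.off - 1]
12. n7.idx = false  [not D.pre]
13. n7.hot = 5  [D.off + d.ok - 23]
14. n8.tag = 26  [terminal]
15. n9.pre = false  [terminal]
16. n10.pre = true  [terminal]
17. n7.wid = 29  [(if g₁.pre then C.live else h.tag) + 2]
18. n2.pre = false  [D.pre == false]
19. n2.tag = true  [d.ok > 5]
20. n2.key = 9  [d.ok + 3]
21. n12.live = 9  [9]
22. n12.idx = false  [false]
23. n12.hot = 20  [20]
24. n13.ok = 7  [terminal]
25. n14.val = true  [terminal]
26. n15.pre = false  [terminal]
27. n12.wid = 22  [d.ok + 15]
28. n16.ok = 3  [terminal]
29. n17.wid = 20  [C.wid * -1 + 42]
30. n17.key = false  [d.ok > 3]
31. n18.ok = 6  [terminal]
32. n19.val = false  [terminal]
33. n20.tag = 2  [terminal]
34. n17.pre = true  [d.ok > 5]
35. n17.off = 17  [D.wid + h.tag - 5]
36. n11.pre = true  [C.wid > 21]
37. n11.tag = false  [D.off > 17]
38. n11.key = 26  [d.ok + 23]
39. n21.val = true  [terminal]
40. n1.wid = 20  [20]
41. n22.wid = 11  [C.wid - 9]
42. n22.key = true  [C.wid > 19]
43. n23.sig = 14  [D.wid * 2 - 8]
44. n23.acc = -7  [D.wid * 3 - 40]
45. n24.wid = 2  [B.sig - 12]
46. n24.key = true  [B.sig > 13]
47. n25.ok = 14  [terminal]
48. n26.env = 18  [terminal]
49. n24.pre = false  [D.wid == d.ok]
50. n24.off = 30  [a.env + D.wid + 10]
51. n23.key = "ur"  ["ur"]
52. n22.pre = true  [D.key == true]
53. n22.off = -6  [D.wid * -1 + 5]
54. n0.hot = 11  [D.off + C.wid - 3]
55. n0.cnt = "nx"  ["nx"]
56. n0.tag = -3  [C.wid + D.off - 17]

17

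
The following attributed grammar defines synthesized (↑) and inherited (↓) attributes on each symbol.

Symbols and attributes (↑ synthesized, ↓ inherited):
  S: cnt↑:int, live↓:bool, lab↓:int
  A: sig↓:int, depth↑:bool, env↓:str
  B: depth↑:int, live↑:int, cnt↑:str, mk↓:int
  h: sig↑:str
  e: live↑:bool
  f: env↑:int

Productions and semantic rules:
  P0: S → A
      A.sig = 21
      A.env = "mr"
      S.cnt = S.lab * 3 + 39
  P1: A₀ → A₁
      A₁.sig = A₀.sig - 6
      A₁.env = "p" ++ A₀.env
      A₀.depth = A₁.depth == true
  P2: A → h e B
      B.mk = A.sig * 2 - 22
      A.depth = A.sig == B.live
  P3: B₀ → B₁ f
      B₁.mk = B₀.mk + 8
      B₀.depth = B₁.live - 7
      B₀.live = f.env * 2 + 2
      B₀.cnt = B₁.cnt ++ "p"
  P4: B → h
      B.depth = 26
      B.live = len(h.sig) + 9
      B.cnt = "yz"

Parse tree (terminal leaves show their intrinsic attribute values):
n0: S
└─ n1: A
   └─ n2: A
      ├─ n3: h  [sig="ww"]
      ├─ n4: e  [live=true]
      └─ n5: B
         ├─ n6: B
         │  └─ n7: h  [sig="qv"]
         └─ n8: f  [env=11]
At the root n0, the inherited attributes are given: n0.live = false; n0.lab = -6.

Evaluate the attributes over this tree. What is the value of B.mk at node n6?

1. n0.live = false  [given at root]
2. n0.lab = -6  [given at root]
3. n1.sig = 21  [21]
4. n1.env = "mr"  ["mr"]
5. n2.sig = 15  [A₀.sig - 6]
6. n2.env = "pmr"  ["p" ++ A₀.env]
7. n3.sig = "ww"  [terminal]
8. n4.live = true  [terminal]
9. n5.mk = 8  [A.sig * 2 - 22]
10. n6.mk = 16  [B₀.mk + 8]
11. n7.sig = "qv"  [terminal]
12. n6.depth = 26  [26]
13. n6.live = 11  [len(h.sig) + 9]
14. n6.cnt = "yz"  ["yz"]
15. n8.env = 11  [terminal]
16. n5.depth = 4  [B₁.live - 7]
17. n5.live = 24  [f.env * 2 + 2]
18. n5.cnt = "yzp"  [B₁.cnt ++ "p"]
19. n2.depth = false  [A.sig == B.live]
20. n1.depth = false  [A₁.depth == true]
21. n0.cnt = 21  [S.lab * 3 + 39]

16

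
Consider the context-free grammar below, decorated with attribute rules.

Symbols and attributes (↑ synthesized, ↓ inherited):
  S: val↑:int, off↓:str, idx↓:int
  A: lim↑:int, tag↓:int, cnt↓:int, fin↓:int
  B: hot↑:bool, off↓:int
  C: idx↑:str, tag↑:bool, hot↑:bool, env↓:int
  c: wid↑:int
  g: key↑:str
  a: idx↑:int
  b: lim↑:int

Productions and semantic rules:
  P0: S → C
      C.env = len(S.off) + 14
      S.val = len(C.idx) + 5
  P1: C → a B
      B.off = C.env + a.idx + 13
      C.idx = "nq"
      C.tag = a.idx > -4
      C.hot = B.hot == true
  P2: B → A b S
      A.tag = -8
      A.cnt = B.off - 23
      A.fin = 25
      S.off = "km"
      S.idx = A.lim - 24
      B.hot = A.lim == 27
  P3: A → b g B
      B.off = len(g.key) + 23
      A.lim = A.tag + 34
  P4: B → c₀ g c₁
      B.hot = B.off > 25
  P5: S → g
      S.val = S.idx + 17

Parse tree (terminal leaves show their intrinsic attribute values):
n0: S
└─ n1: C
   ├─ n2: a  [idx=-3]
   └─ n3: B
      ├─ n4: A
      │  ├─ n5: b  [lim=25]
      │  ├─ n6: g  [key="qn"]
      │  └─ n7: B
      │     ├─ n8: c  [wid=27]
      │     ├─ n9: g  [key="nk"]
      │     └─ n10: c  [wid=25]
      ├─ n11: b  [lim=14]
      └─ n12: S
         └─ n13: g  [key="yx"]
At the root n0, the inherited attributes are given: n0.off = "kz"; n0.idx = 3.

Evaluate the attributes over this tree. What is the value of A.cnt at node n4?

1. n0.off = "kz"  [given at root]
2. n0.idx = 3  [given at root]
3. n1.env = 16  [len(S.off) + 14]
4. n2.idx = -3  [terminal]
5. n3.off = 26  [C.env + a.idx + 13]
6. n4.tag = -8  [-8]
7. n4.cnt = 3  [B.off - 23]
8. n4.fin = 25  [25]
9. n5.lim = 25  [terminal]
10. n6.key = "qn"  [terminal]
11. n7.off = 25  [len(g.key) + 23]
12. n8.wid = 27  [terminal]
13. n9.key = "nk"  [terminal]
14. n10.wid = 25  [terminal]
15. n7.hot = false  [B.off > 25]
16. n4.lim = 26  [A.tag + 34]
17. n11.lim = 14  [terminal]
18. n12.off = "km"  ["km"]
19. n12.idx = 2  [A.lim - 24]
20. n13.key = "yx"  [terminal]
21. n12.val = 19  [S.idx + 17]
22. n3.hot = false  [A.lim == 27]
23. n1.idx = "nq"  ["nq"]
24. n1.tag = true  [a.idx > -4]
25. n1.hot = false  [B.hot == true]
26. n0.val = 7  [len(C.idx) + 5]

3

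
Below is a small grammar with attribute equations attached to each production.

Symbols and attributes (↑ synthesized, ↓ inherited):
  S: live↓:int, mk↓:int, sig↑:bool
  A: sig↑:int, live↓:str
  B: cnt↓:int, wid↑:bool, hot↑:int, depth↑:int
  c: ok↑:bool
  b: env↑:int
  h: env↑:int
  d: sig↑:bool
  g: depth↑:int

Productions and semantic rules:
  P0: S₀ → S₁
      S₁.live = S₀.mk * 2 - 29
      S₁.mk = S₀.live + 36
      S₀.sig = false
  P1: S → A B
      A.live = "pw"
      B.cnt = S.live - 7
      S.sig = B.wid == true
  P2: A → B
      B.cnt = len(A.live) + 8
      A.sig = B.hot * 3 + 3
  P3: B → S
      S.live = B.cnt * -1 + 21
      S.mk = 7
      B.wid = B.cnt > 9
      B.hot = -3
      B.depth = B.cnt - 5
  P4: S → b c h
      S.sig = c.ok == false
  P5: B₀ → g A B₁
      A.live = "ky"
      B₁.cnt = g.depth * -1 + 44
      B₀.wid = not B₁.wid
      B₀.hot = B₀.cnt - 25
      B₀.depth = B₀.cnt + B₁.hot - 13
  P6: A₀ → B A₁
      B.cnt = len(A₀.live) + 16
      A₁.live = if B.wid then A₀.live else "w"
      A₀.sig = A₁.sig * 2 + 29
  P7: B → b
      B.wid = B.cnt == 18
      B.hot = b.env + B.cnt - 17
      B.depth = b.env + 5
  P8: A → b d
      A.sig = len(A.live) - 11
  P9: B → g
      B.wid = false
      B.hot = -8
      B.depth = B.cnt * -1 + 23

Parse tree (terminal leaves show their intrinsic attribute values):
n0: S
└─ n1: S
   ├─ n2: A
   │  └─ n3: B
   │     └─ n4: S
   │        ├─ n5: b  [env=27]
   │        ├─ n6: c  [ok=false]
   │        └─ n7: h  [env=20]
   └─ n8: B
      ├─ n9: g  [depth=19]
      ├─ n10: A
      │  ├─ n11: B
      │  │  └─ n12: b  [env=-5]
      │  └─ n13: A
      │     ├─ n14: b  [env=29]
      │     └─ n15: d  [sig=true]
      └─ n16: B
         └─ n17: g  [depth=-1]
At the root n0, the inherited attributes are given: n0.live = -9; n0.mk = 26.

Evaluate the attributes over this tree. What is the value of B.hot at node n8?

-9

1. n0.live = -9  [given at root]
2. n0.mk = 26  [given at root]
3. n1.live = 23  [S₀.mk * 2 - 29]
4. n1.mk = 27  [S₀.live + 36]
5. n2.live = "pw"  ["pw"]
6. n3.cnt = 10  [len(A.live) + 8]
7. n4.live = 11  [B.cnt * -1 + 21]
8. n4.mk = 7  [7]
9. n5.env = 27  [terminal]
10. n6.ok = false  [terminal]
11. n7.env = 20  [terminal]
12. n4.sig = true  [c.ok == false]
13. n3.wid = true  [B.cnt > 9]
14. n3.hot = -3  [-3]
15. n3.depth = 5  [B.cnt - 5]
16. n2.sig = -6  [B.hot * 3 + 3]
17. n8.cnt = 16  [S.live - 7]
18. n9.depth = 19  [terminal]
19. n10.live = "ky"  ["ky"]
20. n11.cnt = 18  [len(A₀.live) + 16]
21. n12.env = -5  [terminal]
22. n11.wid = true  [B.cnt == 18]
23. n11.hot = -4  [b.env + B.cnt - 17]
24. n11.depth = 0  [b.env + 5]
25. n13.live = "ky"  [if B.wid then A₀.live else "w"]
26. n14.env = 29  [terminal]
27. n15.sig = true  [terminal]
28. n13.sig = -9  [len(A.live) - 11]
29. n10.sig = 11  [A₁.sig * 2 + 29]
30. n16.cnt = 25  [g.depth * -1 + 44]
31. n17.depth = -1  [terminal]
32. n16.wid = false  [false]
33. n16.hot = -8  [-8]
34. n16.depth = -2  [B.cnt * -1 + 23]
35. n8.wid = true  [not B₁.wid]
36. n8.hot = -9  [B₀.cnt - 25]
37. n8.depth = -5  [B₀.cnt + B₁.hot - 13]
38. n1.sig = true  [B.wid == true]
39. n0.sig = false  [false]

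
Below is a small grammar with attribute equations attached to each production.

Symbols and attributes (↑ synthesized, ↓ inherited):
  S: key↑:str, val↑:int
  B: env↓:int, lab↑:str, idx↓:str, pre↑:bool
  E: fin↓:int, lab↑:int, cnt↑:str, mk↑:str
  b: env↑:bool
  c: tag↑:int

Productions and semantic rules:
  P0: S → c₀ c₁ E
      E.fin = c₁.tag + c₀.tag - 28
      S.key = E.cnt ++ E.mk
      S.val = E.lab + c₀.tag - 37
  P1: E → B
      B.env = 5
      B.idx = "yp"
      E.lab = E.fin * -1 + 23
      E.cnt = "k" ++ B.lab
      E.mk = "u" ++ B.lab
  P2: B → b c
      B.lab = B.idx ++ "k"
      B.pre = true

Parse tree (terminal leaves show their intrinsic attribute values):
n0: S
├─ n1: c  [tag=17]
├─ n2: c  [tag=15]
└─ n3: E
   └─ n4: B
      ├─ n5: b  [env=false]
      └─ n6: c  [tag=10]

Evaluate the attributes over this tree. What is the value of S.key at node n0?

1. n1.tag = 17  [terminal]
2. n2.tag = 15  [terminal]
3. n3.fin = 4  [c₁.tag + c₀.tag - 28]
4. n4.env = 5  [5]
5. n4.idx = "yp"  ["yp"]
6. n5.env = false  [terminal]
7. n6.tag = 10  [terminal]
8. n4.lab = "ypk"  [B.idx ++ "k"]
9. n4.pre = true  [true]
10. n3.lab = 19  [E.fin * -1 + 23]
11. n3.cnt = "kypk"  ["k" ++ B.lab]
12. n3.mk = "uypk"  ["u" ++ B.lab]
13. n0.key = "kypkuypk"  [E.cnt ++ E.mk]
14. n0.val = -1  [E.lab + c₀.tag - 37]

"kypkuypk"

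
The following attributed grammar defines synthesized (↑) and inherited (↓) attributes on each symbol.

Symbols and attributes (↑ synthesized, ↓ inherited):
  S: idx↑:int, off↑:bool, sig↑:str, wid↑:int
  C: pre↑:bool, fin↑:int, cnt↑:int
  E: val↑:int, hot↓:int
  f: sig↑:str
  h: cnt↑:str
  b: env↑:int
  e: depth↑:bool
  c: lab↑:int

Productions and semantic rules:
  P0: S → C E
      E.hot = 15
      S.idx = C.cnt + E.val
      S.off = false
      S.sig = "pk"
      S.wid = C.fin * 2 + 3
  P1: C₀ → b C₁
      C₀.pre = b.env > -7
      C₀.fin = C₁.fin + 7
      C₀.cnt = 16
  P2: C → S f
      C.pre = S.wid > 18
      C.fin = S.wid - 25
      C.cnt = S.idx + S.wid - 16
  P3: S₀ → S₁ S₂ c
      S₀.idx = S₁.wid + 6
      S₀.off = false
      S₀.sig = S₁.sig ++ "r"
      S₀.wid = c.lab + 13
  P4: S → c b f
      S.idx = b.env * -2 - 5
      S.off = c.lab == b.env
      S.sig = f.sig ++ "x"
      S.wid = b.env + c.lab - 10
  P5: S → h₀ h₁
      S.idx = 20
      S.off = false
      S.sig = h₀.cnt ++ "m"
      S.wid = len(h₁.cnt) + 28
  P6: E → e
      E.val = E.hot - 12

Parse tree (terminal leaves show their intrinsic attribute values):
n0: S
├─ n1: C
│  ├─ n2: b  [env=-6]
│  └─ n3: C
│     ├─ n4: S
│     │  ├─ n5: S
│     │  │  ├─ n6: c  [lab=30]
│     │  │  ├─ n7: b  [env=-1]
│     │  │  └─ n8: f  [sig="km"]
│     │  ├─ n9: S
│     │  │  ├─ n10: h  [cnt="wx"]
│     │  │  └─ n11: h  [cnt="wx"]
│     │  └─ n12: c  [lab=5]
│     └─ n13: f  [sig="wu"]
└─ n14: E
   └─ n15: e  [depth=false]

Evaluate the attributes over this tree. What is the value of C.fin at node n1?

1. n2.env = -6  [terminal]
2. n6.lab = 30  [terminal]
3. n7.env = -1  [terminal]
4. n8.sig = "km"  [terminal]
5. n5.idx = -3  [b.env * -2 - 5]
6. n5.off = false  [c.lab == b.env]
7. n5.sig = "kmx"  [f.sig ++ "x"]
8. n5.wid = 19  [b.env + c.lab - 10]
9. n10.cnt = "wx"  [terminal]
10. n11.cnt = "wx"  [terminal]
11. n9.idx = 20  [20]
12. n9.off = false  [false]
13. n9.sig = "wxm"  [h₀.cnt ++ "m"]
14. n9.wid = 30  [len(h₁.cnt) + 28]
15. n12.lab = 5  [terminal]
16. n4.idx = 25  [S₁.wid + 6]
17. n4.off = false  [false]
18. n4.sig = "kmxr"  [S₁.sig ++ "r"]
19. n4.wid = 18  [c.lab + 13]
20. n13.sig = "wu"  [terminal]
21. n3.pre = false  [S.wid > 18]
22. n3.fin = -7  [S.wid - 25]
23. n3.cnt = 27  [S.idx + S.wid - 16]
24. n1.pre = true  [b.env > -7]
25. n1.fin = 0  [C₁.fin + 7]
26. n1.cnt = 16  [16]
27. n14.hot = 15  [15]
28. n15.depth = false  [terminal]
29. n14.val = 3  [E.hot - 12]
30. n0.idx = 19  [C.cnt + E.val]
31. n0.off = false  [false]
32. n0.sig = "pk"  ["pk"]
33. n0.wid = 3  [C.fin * 2 + 3]

0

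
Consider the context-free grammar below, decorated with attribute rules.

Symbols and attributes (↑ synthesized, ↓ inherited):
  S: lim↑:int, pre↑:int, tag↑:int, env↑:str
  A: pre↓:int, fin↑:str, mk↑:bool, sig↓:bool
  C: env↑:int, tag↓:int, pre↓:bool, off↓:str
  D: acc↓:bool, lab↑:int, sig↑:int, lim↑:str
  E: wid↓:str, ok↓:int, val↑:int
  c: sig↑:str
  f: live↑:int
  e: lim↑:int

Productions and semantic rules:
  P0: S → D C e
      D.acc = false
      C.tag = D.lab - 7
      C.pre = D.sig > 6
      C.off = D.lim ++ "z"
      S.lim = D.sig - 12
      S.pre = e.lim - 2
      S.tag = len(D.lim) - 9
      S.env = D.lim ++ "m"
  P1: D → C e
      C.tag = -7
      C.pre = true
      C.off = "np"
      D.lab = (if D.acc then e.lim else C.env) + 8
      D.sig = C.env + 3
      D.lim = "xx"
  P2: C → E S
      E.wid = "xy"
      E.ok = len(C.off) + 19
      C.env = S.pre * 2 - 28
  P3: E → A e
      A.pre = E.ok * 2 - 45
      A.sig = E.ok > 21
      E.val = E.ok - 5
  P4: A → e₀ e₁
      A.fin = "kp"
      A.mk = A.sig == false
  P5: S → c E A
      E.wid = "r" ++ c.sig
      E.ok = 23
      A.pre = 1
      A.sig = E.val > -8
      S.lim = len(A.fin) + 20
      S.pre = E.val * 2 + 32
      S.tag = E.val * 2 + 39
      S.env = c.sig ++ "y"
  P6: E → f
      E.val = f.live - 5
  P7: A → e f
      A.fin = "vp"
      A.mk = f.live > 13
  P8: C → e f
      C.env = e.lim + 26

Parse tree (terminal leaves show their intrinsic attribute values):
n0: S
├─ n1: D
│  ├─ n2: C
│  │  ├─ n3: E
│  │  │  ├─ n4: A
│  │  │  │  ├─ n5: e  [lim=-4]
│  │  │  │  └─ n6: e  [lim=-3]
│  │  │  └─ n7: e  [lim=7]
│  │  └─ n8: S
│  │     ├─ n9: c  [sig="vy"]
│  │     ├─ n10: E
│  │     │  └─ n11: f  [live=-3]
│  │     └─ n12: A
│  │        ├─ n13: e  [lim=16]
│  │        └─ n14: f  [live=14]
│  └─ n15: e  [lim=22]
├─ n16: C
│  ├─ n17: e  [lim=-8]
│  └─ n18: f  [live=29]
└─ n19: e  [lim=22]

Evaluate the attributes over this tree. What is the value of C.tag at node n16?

1. n1.acc = false  [false]
2. n2.tag = -7  [-7]
3. n2.pre = true  [true]
4. n2.off = "np"  ["np"]
5. n3.wid = "xy"  ["xy"]
6. n3.ok = 21  [len(C.off) + 19]
7. n4.pre = -3  [E.ok * 2 - 45]
8. n4.sig = false  [E.ok > 21]
9. n5.lim = -4  [terminal]
10. n6.lim = -3  [terminal]
11. n4.fin = "kp"  ["kp"]
12. n4.mk = true  [A.sig == false]
13. n7.lim = 7  [terminal]
14. n3.val = 16  [E.ok - 5]
15. n9.sig = "vy"  [terminal]
16. n10.wid = "rvy"  ["r" ++ c.sig]
17. n10.ok = 23  [23]
18. n11.live = -3  [terminal]
19. n10.val = -8  [f.live - 5]
20. n12.pre = 1  [1]
21. n12.sig = false  [E.val > -8]
22. n13.lim = 16  [terminal]
23. n14.live = 14  [terminal]
24. n12.fin = "vp"  ["vp"]
25. n12.mk = true  [f.live > 13]
26. n8.lim = 22  [len(A.fin) + 20]
27. n8.pre = 16  [E.val * 2 + 32]
28. n8.tag = 23  [E.val * 2 + 39]
29. n8.env = "vyy"  [c.sig ++ "y"]
30. n2.env = 4  [S.pre * 2 - 28]
31. n15.lim = 22  [terminal]
32. n1.lab = 12  [(if D.acc then e.lim else C.env) + 8]
33. n1.sig = 7  [C.env + 3]
34. n1.lim = "xx"  ["xx"]
35. n16.tag = 5  [D.lab - 7]
36. n16.pre = true  [D.sig > 6]
37. n16.off = "xxz"  [D.lim ++ "z"]
38. n17.lim = -8  [terminal]
39. n18.live = 29  [terminal]
40. n16.env = 18  [e.lim + 26]
41. n19.lim = 22  [terminal]
42. n0.lim = -5  [D.sig - 12]
43. n0.pre = 20  [e.lim - 2]
44. n0.tag = -7  [len(D.lim) - 9]
45. n0.env = "xxm"  [D.lim ++ "m"]

5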